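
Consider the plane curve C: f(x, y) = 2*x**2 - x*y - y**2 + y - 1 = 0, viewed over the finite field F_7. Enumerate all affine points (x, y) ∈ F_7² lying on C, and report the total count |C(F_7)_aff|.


Affine F_7-points: {(0, 3), (0, 5), (1, 1), (1, 6), (2, 0), (2, 6), (3, 1), (3, 4), (4, 2), (5, 0), (5, 3), (6, 4), (6, 5)}; count = 13.

For each of the 49 pairs (x, y) ∈ F_7², evaluate f(x, y) mod 7. Record the zeros.
  x = 0: [0↦6, 1↦6, 2↦4, 3↦0, 4↦1, 5↦0, 6↦4]  zeros at y ∈ {3, 5}
  x = 1: [0↦1, 1↦0, 2↦4, 3↦6, 4↦6, 5↦4, 6↦0]  zeros at y ∈ {1, 6}
  x = 2: [0↦0, 1↦5, 2↦1, 3↦2, 4↦1, 5↦5, 6↦0]  zeros at y ∈ {0, 6}
  x = 3: [0↦3, 1↦0, 2↦2, 3↦2, 4↦0, 5↦3, 6↦4]  zeros at y ∈ {1, 4}
  x = 4: [0↦3, 1↦6, 2↦0, 3↦6, 4↦3, 5↦5, 6↦5]  zeros at y ∈ {2}
  x = 5: [0↦0, 1↦2, 2↦2, 3↦0, 4↦3, 5↦4, 6↦3]  zeros at y ∈ {0, 3}
  x = 6: [0↦1, 1↦2, 2↦1, 3↦5, 4↦0, 5↦0, 6↦5]  zeros at y ∈ {4, 5}
Collecting zeros: affine points = {(0, 3), (0, 5), (1, 1), (1, 6), (2, 0), (2, 6), (3, 1), (3, 4), (4, 2), (5, 0), (5, 3), (6, 4), (6, 5)}.
Total count |C(F_7)_aff| = 13.


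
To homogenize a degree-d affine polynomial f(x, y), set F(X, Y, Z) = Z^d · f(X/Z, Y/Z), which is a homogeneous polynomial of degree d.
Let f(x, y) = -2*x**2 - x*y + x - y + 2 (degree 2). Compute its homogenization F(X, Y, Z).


F(X, Y, Z) = -2*X**2 - X*Y + X*Z - Y*Z + 2*Z**2

deg(f) = 2.
Substitute x = X/Z, y = Y/Z into f, then multiply by Z^2.
  monomial -2·x^2·y^0 ↦ -2·X^2·Y^0·Z^0.
  monomial -1·x^1·y^1 ↦ -1·X^1·Y^1·Z^0.
  monomial 1·x^1·y^0 ↦ 1·X^1·Y^0·Z^1.
  monomial -1·x^0·y^1 ↦ -1·X^0·Y^1·Z^1.
  monomial 2·x^0·y^0 ↦ 2·X^0·Y^0·Z^2.
Collecting: F(X, Y, Z) = -2*X**2 - X*Y + X*Z - Y*Z + 2*Z**2.


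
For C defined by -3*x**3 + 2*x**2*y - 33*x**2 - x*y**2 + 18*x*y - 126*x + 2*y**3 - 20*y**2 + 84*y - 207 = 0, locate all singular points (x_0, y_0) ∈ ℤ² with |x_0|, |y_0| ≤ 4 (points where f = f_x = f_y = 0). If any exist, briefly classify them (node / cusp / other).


Singular points: {(-3, 3)}; classification: cusp.

Compute partial derivatives:
  f_x = -9*x**2 + 4*x*y - 66*x - y**2 + 18*y - 126.
  f_y = 2*x**2 - 2*x*y + 18*x + 6*y**2 - 40*y + 84.
Scan x_0 ∈ {−4, ..., 4}. For each x_0, f_y(x_0, y) is a polynomial in y; find its integer roots y ∈ {−4, ..., 4}, then test f_x and f at those candidates.
  x = -4: f_y(-4, y) = 6*y**2 - 32*y + 44; no integer root y with |y| ≤ 4.
  x = -3: f_y(-3, y) = 6*y**2 - 34*y + 48; vanishes at y ∈ {3}. (-3, 3): f_x = 0, f = 0 — SINGULAR.
  x = -2: f_y(-2, y) = 6*y**2 - 36*y + 56; no integer root y with |y| ≤ 4.
  x = -1: f_y(-1, y) = 6*y**2 - 38*y + 68; no integer root y with |y| ≤ 4.
  x = 0: f_y(0, y) = 6*y**2 - 40*y + 84; no integer root y with |y| ≤ 4.
  x = 1: f_y(1, y) = 6*y**2 - 42*y + 104; no integer root y with |y| ≤ 4.
  x = 2: f_y(2, y) = 6*y**2 - 44*y + 128; no integer root y with |y| ≤ 4.
  x = 3: f_y(3, y) = 6*y**2 - 46*y + 156; no integer root y with |y| ≤ 4.
  x = 4: f_y(4, y) = 6*y**2 - 48*y + 188; no integer root y with |y| ≤ 4.
Only singular point on the grid: (-3, 3).
Classify: substitute x = -3 + u, y = 3 + v and expand: f = -3*u**3 + 2*u**2*v - u*v**2 + 2*v**3 + v**2.
No constant or linear terms (consistent with a singular point). Quadratic part: v**2. Cubic part: -3*u**3 + 2*u**2*v - u*v**2 + 2*v**3.
The quadratic part v**2 is a perfect square, so there is a single (double) tangent line v = 0, i.e. y = 3. Restricting the cubic part to that line (v = 0) leaves -3*u**3 ≠ 0, so f is not divisible by v and the branch is v² ≈ 3*u**3 to lowest order — this is a cusp.
Classification: cusp.


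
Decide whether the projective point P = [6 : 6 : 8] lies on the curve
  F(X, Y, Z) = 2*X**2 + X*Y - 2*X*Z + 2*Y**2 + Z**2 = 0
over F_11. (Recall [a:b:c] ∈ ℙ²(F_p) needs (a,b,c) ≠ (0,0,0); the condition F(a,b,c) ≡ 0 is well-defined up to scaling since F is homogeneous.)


F(6,6,8) ≡ 5 (mod 11); P is NOT on the curve.

Evaluate F(6, 6, 8) term-by-term (mod 11).
  2*X**2 ↦ 2·36·1·1 = 72
  X*Y ↦ 1·6·6·1 = 36
  -2*X*Z ↦ -2·6·1·8 = -96
  2*Y**2 ↦ 2·1·36·1 = 72
  Z**2 ↦ 1·1·1·64 = 64
Sum: F(6, 6, 8) = (72) + (36) + (-96) + (72) + (64) = 148.
Reducing mod 11: 148 ≡ 5 (mod 11).
Since F(a, b, c) ≡ 5 ≠ 0 (mod 11), P does NOT lie on the curve.


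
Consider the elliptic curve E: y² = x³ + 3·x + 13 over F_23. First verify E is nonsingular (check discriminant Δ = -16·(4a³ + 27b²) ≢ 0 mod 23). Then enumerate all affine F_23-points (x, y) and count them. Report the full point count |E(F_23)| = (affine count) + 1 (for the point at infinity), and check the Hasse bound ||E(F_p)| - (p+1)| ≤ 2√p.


Affine points = {(0, 6), (0, 17), (2, 2), (2, 21), (3, 7), (3, 16), (7, 3), (7, 20), (10, 10), (10, 13), (12, 11), (12, 12), (13, 8), (13, 15), (14, 4), (14, 19), (15, 11), (15, 12), (17, 3), (17, 20), (19, 11), (19, 12), (20, 0), (22, 3), (22, 20)}; affine count = 25; |E(F_23)| = 26.

Discriminant check: Δ ∝ 4a³ + 27b² = 4·3³ + 27·13² = 4·27 + 27·169 ≡ 2 (mod 23). Nonzero ⇒ E is nonsingular.
For each x ∈ F_23, compute rhs = x³ + 3·x + 13 mod 23, then count y ∈ F_23 with y² ≡ rhs.
  x = 0: rhs = 13, matching y values: 6, 17 (2 points).
  x = 1: rhs = 17, matching y values: none (0 points).
  x = 2: rhs = 4, matching y values: 2, 21 (2 points).
  x = 3: rhs = 3, matching y values: 7, 16 (2 points).
  x = 4: rhs = 20, matching y values: none (0 points).
  x = 5: rhs = 15, matching y values: none (0 points).
  x = 6: rhs = 17, matching y values: none (0 points).
  x = 7: rhs = 9, matching y values: 3, 20 (2 points).
  x = 8: rhs = 20, matching y values: none (0 points).
  x = 9: rhs = 10, matching y values: none (0 points).
  x = 10: rhs = 8, matching y values: 10, 13 (2 points).
  x = 11: rhs = 20, matching y values: none (0 points).
  x = 12: rhs = 6, matching y values: 11, 12 (2 points).
  x = 13: rhs = 18, matching y values: 8, 15 (2 points).
  x = 14: rhs = 16, matching y values: 4, 19 (2 points).
  x = 15: rhs = 6, matching y values: 11, 12 (2 points).
  x = 16: rhs = 17, matching y values: none (0 points).
  x = 17: rhs = 9, matching y values: 3, 20 (2 points).
  x = 18: rhs = 11, matching y values: none (0 points).
  x = 19: rhs = 6, matching y values: 11, 12 (2 points).
  x = 20: rhs = 0, matching y values: 0 (1 points).
  x = 21: rhs = 22, matching y values: none (0 points).
  x = 22: rhs = 9, matching y values: 3, 20 (2 points).
Total affine count: 25.
Full point count |E(F_23)| = 25 + 1 = 26.
Hasse bound: |26 − (23+1)| = |2| = 2 ≤ 2√23 ≈ 9.5917 ✓.


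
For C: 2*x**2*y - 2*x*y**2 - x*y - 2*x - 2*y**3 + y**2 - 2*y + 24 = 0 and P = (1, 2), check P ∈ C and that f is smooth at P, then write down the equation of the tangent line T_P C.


Tangent line at P: -4*x - 29*y + 62 = 0.

Step 1: f(1, 2) = 0, so P lies on C.
Step 2: partial derivatives
  f_x(x, y) = 4*x*y - 2*y**2 - y - 2, f_y(x, y) = 2*x**2 - 4*x*y - x - 6*y**2 + 2*y - 2.
  f_x(P) = -4, f_y(P) = -29 (gradient nonzero, so P is smooth).
Step 3: tangent line at P: -4·(x − 1) + -29·(y − 2) = 0.
Expanding: -4*x - 29*y + 62 = 0.


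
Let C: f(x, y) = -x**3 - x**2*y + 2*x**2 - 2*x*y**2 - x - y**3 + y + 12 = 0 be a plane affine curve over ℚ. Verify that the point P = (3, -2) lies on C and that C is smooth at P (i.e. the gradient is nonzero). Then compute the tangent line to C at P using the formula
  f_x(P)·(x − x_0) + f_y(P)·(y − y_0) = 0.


Tangent line at P: -12*x + 4*y + 44 = 0.

Step 1: f(3, -2) = 0, so P lies on C.
Step 2: partial derivatives
  f_x(x, y) = -3*x**2 - 2*x*y + 4*x - 2*y**2 - 1, f_y(x, y) = -x**2 - 4*x*y - 3*y**2 + 1.
  f_x(P) = -12, f_y(P) = 4 (gradient nonzero, so P is smooth).
Step 3: tangent line at P: -12·(x − 3) + 4·(y − -2) = 0.
Expanding: -12*x + 4*y + 44 = 0.


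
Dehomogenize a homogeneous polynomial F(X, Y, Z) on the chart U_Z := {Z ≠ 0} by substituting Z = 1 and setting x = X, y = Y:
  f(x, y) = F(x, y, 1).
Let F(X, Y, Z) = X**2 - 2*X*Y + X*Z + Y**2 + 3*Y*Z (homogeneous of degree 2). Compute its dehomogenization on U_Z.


f(x, y) = x**2 - 2*x*y + x + y**2 + 3*y

On U_Z we set Z = 1. Each monomial c·X^i·Y^j·Z^k in F becomes c·x^i·y^j·1^k = c·x^i·y^j.
Substituting Z = 1: F(X, Y, 1) = x**2 - 2*x*y + x + y**2 + 3*y.
Note: deg(f) ≤ deg(F) = 2; strict inequality happens when F is divisible by Z (lost terms).


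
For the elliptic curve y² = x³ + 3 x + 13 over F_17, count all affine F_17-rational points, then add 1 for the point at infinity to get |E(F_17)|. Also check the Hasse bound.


Affine points = {(0, 8), (0, 9), (1, 0), (3, 7), (3, 10), (4, 2), (4, 15), (5, 0), (6, 3), (6, 14), (9, 2), (9, 15), (11, 0), (12, 3), (12, 14), (15, 4), (15, 13), (16, 3), (16, 14)}; affine count = 19; |E(F_17)| = 20.

Discriminant check: Δ ∝ 4a³ + 27b² = 4·3³ + 27·13² = 4·27 + 27·169 ≡ 13 (mod 17). Nonzero ⇒ E is nonsingular.
For each x ∈ F_17, compute rhs = x³ + 3·x + 13 mod 17, then count y ∈ F_17 with y² ≡ rhs.
  x = 0: rhs = 13, matching y values: 8, 9 (2 points).
  x = 1: rhs = 0, matching y values: 0 (1 points).
  x = 2: rhs = 10, matching y values: none (0 points).
  x = 3: rhs = 15, matching y values: 7, 10 (2 points).
  x = 4: rhs = 4, matching y values: 2, 15 (2 points).
  x = 5: rhs = 0, matching y values: 0 (1 points).
  x = 6: rhs = 9, matching y values: 3, 14 (2 points).
  x = 7: rhs = 3, matching y values: none (0 points).
  x = 8: rhs = 5, matching y values: none (0 points).
  x = 9: rhs = 4, matching y values: 2, 15 (2 points).
  x = 10: rhs = 6, matching y values: none (0 points).
  x = 11: rhs = 0, matching y values: 0 (1 points).
  x = 12: rhs = 9, matching y values: 3, 14 (2 points).
  x = 13: rhs = 5, matching y values: none (0 points).
  x = 14: rhs = 11, matching y values: none (0 points).
  x = 15: rhs = 16, matching y values: 4, 13 (2 points).
  x = 16: rhs = 9, matching y values: 3, 14 (2 points).
Total affine count: 19.
Full point count |E(F_17)| = 19 + 1 = 20.
Hasse bound: |20 − (17+1)| = |2| = 2 ≤ 2√17 ≈ 8.2462 ✓.


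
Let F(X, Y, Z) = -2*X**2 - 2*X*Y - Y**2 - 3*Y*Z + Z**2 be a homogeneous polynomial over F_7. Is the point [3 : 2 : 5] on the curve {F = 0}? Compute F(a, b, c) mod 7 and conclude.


F(3,2,5) ≡ 3 (mod 7); P is NOT on the curve.

Evaluate F(3, 2, 5) term-by-term (mod 7).
  -2*X**2 ↦ -2·9·1·1 = -18
  -2*X*Y ↦ -2·3·2·1 = -12
  -Y**2 ↦ -1·1·4·1 = -4
  -3*Y*Z ↦ -3·1·2·5 = -30
  Z**2 ↦ 1·1·1·25 = 25
Sum: F(3, 2, 5) = (-18) + (-12) + (-4) + (-30) + (25) = -39.
Reducing mod 7: -39 ≡ 3 (mod 7).
Since F(a, b, c) ≡ 3 ≠ 0 (mod 7), P does NOT lie on the curve.


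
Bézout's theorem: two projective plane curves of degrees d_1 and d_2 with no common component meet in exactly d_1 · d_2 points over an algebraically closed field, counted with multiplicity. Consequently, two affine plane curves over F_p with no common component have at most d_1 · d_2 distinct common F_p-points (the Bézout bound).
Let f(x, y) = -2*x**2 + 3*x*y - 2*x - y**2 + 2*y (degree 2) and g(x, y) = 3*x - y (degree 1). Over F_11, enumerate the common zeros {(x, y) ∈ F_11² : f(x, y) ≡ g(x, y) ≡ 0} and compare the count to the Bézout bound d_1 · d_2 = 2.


Common zeros: {(0, 0), (2, 6)}; count = 2; Bézout bound = 2.

deg(f) = 2, deg(g) = 1, so Bézout bound = 2.
Scan x ∈ F_11. For each x, list the y ∈ F_11 with f(x, y) ≡ 0 and those with g(x, y) ≡ 0 (mod 11); the common zeros in that column are the intersection.
  x = 0: f ≡ 0 at y ∈ {0, 2}; g ≡ 0 at y ∈ {0}; common: {0}.
  x = 1: f ≡ 0 at y ∈ {1, 4}; g ≡ 0 at y ∈ {3}; common: ∅.
  x = 2: f ≡ 0 at y ∈ {2, 6}; g ≡ 0 at y ∈ {6}; common: {6}.
  x = 3: f ≡ 0 at y ∈ {3, 8}; g ≡ 0 at y ∈ {9}; common: ∅.
  x = 4: f ≡ 0 at y ∈ {4, 10}; g ≡ 0 at y ∈ {1}; common: ∅.
  x = 5: f ≡ 0 at y ∈ {1, 5}; g ≡ 0 at y ∈ {4}; common: ∅.
  x = 6: f ≡ 0 at y ∈ {3, 6}; g ≡ 0 at y ∈ {7}; common: ∅.
  x = 7: f ≡ 0 at y ∈ {5, 7}; g ≡ 0 at y ∈ {10}; common: ∅.
  x = 8: f ≡ 0 at y ∈ {7, 8}; g ≡ 0 at y ∈ {2}; common: ∅.
  x = 9: f ≡ 0 at y ∈ {9}; g ≡ 0 at y ∈ {5}; common: ∅.
  x = 10: f ≡ 0 at y ∈ {0, 10}; g ≡ 0 at y ∈ {8}; common: ∅.
Collecting: common zeros = {(0, 0), (2, 6)}, so the count is 2.
Comparison with the Bézout bound: 2 ≤ 2 = deg(f)·deg(g), as expected for curves with no common component (the bound is attained).


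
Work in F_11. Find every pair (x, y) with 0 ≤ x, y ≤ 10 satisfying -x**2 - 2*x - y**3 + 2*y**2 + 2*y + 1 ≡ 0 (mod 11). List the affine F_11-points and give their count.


Affine F_11-points: {(3, 1), (4, 5), (4, 9), (4, 10), (5, 5), (5, 9), (5, 10), (6, 1), (10, 4)}; count = 9.

For each of the 121 pairs (x, y) ∈ F_11², evaluate f(x, y) mod 11. Record the zeros.
  x = 0: [0↦1, 1↦4, 2↦5, 3↦9, 4↦10, 5↦2, 6↦1, 7↦1, 8↦7, 9↦2, 10↦2]  zeros at y ∈ ∅
  x = 1: [0↦9, 1↦1, 2↦2, 3↦6, 4↦7, 5↦10, 6↦9, 7↦9, 8↦4, 9↦10, 10↦10]  zeros at y ∈ ∅
  x = 2: [0↦4, 1↦7, 2↦8, 3↦1, 4↦2, 5↦5, 6↦4, 7↦4, 8↦10, 9↦5, 10↦5]  zeros at y ∈ ∅
  x = 3: [0↦8, 1↦0, 2↦1, 3↦5, 4↦6, 5↦9, 6↦8, 7↦8, 8↦3, 9↦9, 10↦9]  zeros at y ∈ {1}
  x = 4: [0↦10, 1↦2, 2↦3, 3↦7, 4↦8, 5↦0, 6↦10, 7↦10, 8↦5, 9↦0, 10↦0]  zeros at y ∈ {5, 9, 10}
  x = 5: [0↦10, 1↦2, 2↦3, 3↦7, 4↦8, 5↦0, 6↦10, 7↦10, 8↦5, 9↦0, 10↦0]  zeros at y ∈ {5, 9, 10}
  x = 6: [0↦8, 1↦0, 2↦1, 3↦5, 4↦6, 5↦9, 6↦8, 7↦8, 8↦3, 9↦9, 10↦9]  zeros at y ∈ {1}
  x = 7: [0↦4, 1↦7, 2↦8, 3↦1, 4↦2, 5↦5, 6↦4, 7↦4, 8↦10, 9↦5, 10↦5]  zeros at y ∈ ∅
  x = 8: [0↦9, 1↦1, 2↦2, 3↦6, 4↦7, 5↦10, 6↦9, 7↦9, 8↦4, 9↦10, 10↦10]  zeros at y ∈ ∅
  x = 9: [0↦1, 1↦4, 2↦5, 3↦9, 4↦10, 5↦2, 6↦1, 7↦1, 8↦7, 9↦2, 10↦2]  zeros at y ∈ ∅
  x = 10: [0↦2, 1↦5, 2↦6, 3↦10, 4↦0, 5↦3, 6↦2, 7↦2, 8↦8, 9↦3, 10↦3]  zeros at y ∈ {4}
Collecting zeros: affine points = {(3, 1), (4, 5), (4, 9), (4, 10), (5, 5), (5, 9), (5, 10), (6, 1), (10, 4)}.
Total count |C(F_11)_aff| = 9.


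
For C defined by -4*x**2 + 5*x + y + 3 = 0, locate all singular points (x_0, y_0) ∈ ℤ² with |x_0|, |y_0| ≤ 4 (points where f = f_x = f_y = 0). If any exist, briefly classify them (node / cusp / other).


No singular points in the scanned grid; C is smooth there.

Compute partial derivatives:
  f_x = 5 - 8*x.
  f_y = 1.
f_y = 1 is a nonzero constant, so f_y never vanishes: no point (x, y) can satisfy f = f_x = f_y = 0. In particular no (x, y) ∈ {−4, ..., 4}² is singular; the curve is smooth.


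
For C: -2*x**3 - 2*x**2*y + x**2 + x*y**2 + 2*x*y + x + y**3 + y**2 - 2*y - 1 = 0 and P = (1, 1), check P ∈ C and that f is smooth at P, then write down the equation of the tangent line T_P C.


Tangent line at P: -4*x + 5*y - 1 = 0.

Step 1: f(1, 1) = 0, so P lies on C.
Step 2: partial derivatives
  f_x(x, y) = -6*x**2 - 4*x*y + 2*x + y**2 + 2*y + 1, f_y(x, y) = -2*x**2 + 2*x*y + 2*x + 3*y**2 + 2*y - 2.
  f_x(P) = -4, f_y(P) = 5 (gradient nonzero, so P is smooth).
Step 3: tangent line at P: -4·(x − 1) + 5·(y − 1) = 0.
Expanding: -4*x + 5*y - 1 = 0.


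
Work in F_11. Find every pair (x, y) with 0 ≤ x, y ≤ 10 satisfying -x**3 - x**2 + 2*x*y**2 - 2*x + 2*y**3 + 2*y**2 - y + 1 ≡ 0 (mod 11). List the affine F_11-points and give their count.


Affine F_11-points: {(1, 10), (2, 6), (4, 2), (5, 3), (8, 1), (9, 6), (10, 6), (10, 7), (10, 9)}; count = 9.

For each of the 121 pairs (x, y) ∈ F_11², evaluate f(x, y) mod 11. Record the zeros.
  x = 0: [0↦1, 1↦4, 2↦1, 3↦4, 4↦3, 5↦10, 6↦4, 7↦8, 8↦1, 9↦6, 10↦2]  zeros at y ∈ ∅
  x = 1: [0↦8, 1↦2, 2↦5, 3↦7, 4↦9, 5↦1, 6↦6, 7↦3, 8↦4, 9↦10, 10↦0]  zeros at y ∈ {10}
  x = 2: [0↦7, 1↦3, 2↦1, 3↦2, 4↦7, 5↦6, 6↦0, 7↦1, 8↦10, 9↦6, 10↦1]  zeros at y ∈ {6}
  x = 3: [0↦3, 1↦1, 2↦5, 3↦5, 4↦2, 5↦8, 6↦2, 7↦7, 8↦2, 9↦10, 10↦10]  zeros at y ∈ ∅
  x = 4: [0↦1, 1↦1, 2↦0, 3↦10, 4↦10, 5↦1, 6↦6, 7↦4, 8↦7, 9↦5, 10↦10]  zeros at y ∈ {2}
  x = 5: [0↦6, 1↦8, 2↦2, 3↦0, 4↦3, 5↦1, 6↦6, 7↦8, 8↦8, 9↦7, 10↦6]  zeros at y ∈ {3}
  x = 6: [0↦1, 1↦5, 2↦5, 3↦2, 4↦8, 5↦2, 6↦7, 7↦2, 8↦10, 9↦10, 10↦3]  zeros at y ∈ ∅
  x = 7: [0↦2, 1↦8, 2↦3, 3↦10, 4↦8, 5↦9, 6↦3, 7↦2, 8↦7, 9↦8, 10↦6]  zeros at y ∈ ∅
  x = 8: [0↦3, 1↦0, 2↦1, 3↦7, 4↦8, 5↦5, 6↦10, 7↦2, 8↦4, 9↦6, 10↦9]  zeros at y ∈ {1}
  x = 9: [0↦9, 1↦8, 2↦4, 3↦9, 4↦2, 5↦6, 6↦0, 7↦7, 8↦6, 9↦9, 10↦6]  zeros at y ∈ {6}
  x = 10: [0↦3, 1↦4, 2↦6, 3↦10, 4↦6, 5↦6, 6↦0, 7↦0, 8↦7, 9↦0, 10↦2]  zeros at y ∈ {6, 7, 9}
Collecting zeros: affine points = {(1, 10), (2, 6), (4, 2), (5, 3), (8, 1), (9, 6), (10, 6), (10, 7), (10, 9)}.
Total count |C(F_11)_aff| = 9.


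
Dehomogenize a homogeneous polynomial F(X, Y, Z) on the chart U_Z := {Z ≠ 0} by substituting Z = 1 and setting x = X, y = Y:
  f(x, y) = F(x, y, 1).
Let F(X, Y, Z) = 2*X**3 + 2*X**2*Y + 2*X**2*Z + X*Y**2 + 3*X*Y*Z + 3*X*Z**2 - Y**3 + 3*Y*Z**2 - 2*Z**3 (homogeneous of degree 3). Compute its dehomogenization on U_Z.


f(x, y) = 2*x**3 + 2*x**2*y + 2*x**2 + x*y**2 + 3*x*y + 3*x - y**3 + 3*y - 2

On U_Z we set Z = 1. Each monomial c·X^i·Y^j·Z^k in F becomes c·x^i·y^j·1^k = c·x^i·y^j.
Substituting Z = 1: F(X, Y, 1) = 2*x**3 + 2*x**2*y + 2*x**2 + x*y**2 + 3*x*y + 3*x - y**3 + 3*y - 2.
Note: deg(f) ≤ deg(F) = 3; strict inequality happens when F is divisible by Z (lost terms).


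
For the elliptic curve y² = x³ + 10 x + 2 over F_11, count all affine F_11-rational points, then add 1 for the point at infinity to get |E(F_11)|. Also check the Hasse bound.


Affine points = {(3, 2), (3, 9), (5, 1), (5, 10), (6, 5), (6, 6), (8, 0)}; affine count = 7; |E(F_11)| = 8.

Discriminant check: Δ ∝ 4a³ + 27b² = 4·10³ + 27·2² = 4·1000 + 27·4 ≡ 5 (mod 11). Nonzero ⇒ E is nonsingular.
For each x ∈ F_11, compute rhs = x³ + 10·x + 2 mod 11, then count y ∈ F_11 with y² ≡ rhs.
  x = 0: rhs = 2, matching y values: none (0 points).
  x = 1: rhs = 2, matching y values: none (0 points).
  x = 2: rhs = 8, matching y values: none (0 points).
  x = 3: rhs = 4, matching y values: 2, 9 (2 points).
  x = 4: rhs = 7, matching y values: none (0 points).
  x = 5: rhs = 1, matching y values: 1, 10 (2 points).
  x = 6: rhs = 3, matching y values: 5, 6 (2 points).
  x = 7: rhs = 8, matching y values: none (0 points).
  x = 8: rhs = 0, matching y values: 0 (1 points).
  x = 9: rhs = 7, matching y values: none (0 points).
  x = 10: rhs = 2, matching y values: none (0 points).
Total affine count: 7.
Full point count |E(F_11)| = 7 + 1 = 8.
Hasse bound: |8 − (11+1)| = |-4| = 4 ≤ 2√11 ≈ 6.6332 ✓.


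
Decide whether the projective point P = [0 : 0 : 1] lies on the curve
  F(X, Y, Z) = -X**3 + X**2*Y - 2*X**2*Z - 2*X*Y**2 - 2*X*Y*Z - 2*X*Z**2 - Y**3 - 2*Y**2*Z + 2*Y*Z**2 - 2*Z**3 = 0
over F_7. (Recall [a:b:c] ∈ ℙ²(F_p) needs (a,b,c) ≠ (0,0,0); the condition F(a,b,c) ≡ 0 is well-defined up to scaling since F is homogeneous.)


F(0,0,1) ≡ 5 (mod 7); P is NOT on the curve.

Evaluate F(0, 0, 1) term-by-term (mod 7).
  -X**3 ↦ -1·0·1·1 = 0
  X**2*Y ↦ 1·0·0·1 = 0
  -2*X**2*Z ↦ -2·0·1·1 = 0
  -2*X*Y**2 ↦ -2·0·0·1 = 0
  -2*X*Y*Z ↦ -2·0·0·1 = 0
  -2*X*Z**2 ↦ -2·0·1·1 = 0
  -Y**3 ↦ -1·1·0·1 = 0
  -2*Y**2*Z ↦ -2·1·0·1 = 0
  2*Y*Z**2 ↦ 2·1·0·1 = 0
  -2*Z**3 ↦ -2·1·1·1 = -2
Sum: F(0, 0, 1) = (0) + (0) + (0) + (0) + (0) + (0) + (0) + (0) + (0) + (-2) = -2.
Reducing mod 7: -2 ≡ 5 (mod 7).
Since F(a, b, c) ≡ 5 ≠ 0 (mod 7), P does NOT lie on the curve.


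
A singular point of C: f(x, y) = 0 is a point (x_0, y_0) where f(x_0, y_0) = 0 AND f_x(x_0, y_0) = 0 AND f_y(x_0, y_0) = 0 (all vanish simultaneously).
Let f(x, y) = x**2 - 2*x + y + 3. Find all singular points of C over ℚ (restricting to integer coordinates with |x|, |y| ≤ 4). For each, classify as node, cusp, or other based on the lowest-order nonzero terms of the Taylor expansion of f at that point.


No singular points in the scanned grid; C is smooth there.

Compute partial derivatives:
  f_x = 2*x - 2.
  f_y = 1.
f_y = 1 is a nonzero constant, so f_y never vanishes: no point (x, y) can satisfy f = f_x = f_y = 0. In particular no (x, y) ∈ {−4, ..., 4}² is singular; the curve is smooth.


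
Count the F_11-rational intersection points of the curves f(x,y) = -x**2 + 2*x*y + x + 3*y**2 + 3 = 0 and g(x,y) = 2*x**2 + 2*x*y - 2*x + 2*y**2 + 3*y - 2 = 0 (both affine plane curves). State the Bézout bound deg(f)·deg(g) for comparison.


Common zeros: ∅; count = 0; Bézout bound = 4.

deg(f) = 2, deg(g) = 2, so Bézout bound = 4.
Scan x ∈ F_11. For each x, list the y ∈ F_11 with f(x, y) ≡ 0 and those with g(x, y) ≡ 0 (mod 11); the common zeros in that column are the intersection.
  x = 0: f ≡ 0 at y ∈ ∅; g ≡ 0 at y ∈ {6, 9}; common: ∅.
  x = 1: f ≡ 0 at y ∈ {5, 9}; g ≡ 0 at y ∈ ∅; common: ∅.
  x = 2: f ≡ 0 at y ∈ {7, 10}; g ≡ 0 at y ∈ {1}; common: ∅.
  x = 3: f ≡ 0 at y ∈ ∅; g ≡ 0 at y ∈ {3, 9}; common: ∅.
  x = 4: f ≡ 0 at y ∈ ∅; g ≡ 0 at y ∈ {0}; common: ∅.
  x = 5: f ≡ 0 at y ∈ ∅; g ≡ 0 at y ∈ ∅; common: ∅.
  x = 6: f ≡ 0 at y ∈ ∅; g ≡ 0 at y ∈ {3, 6}; common: ∅.
  x = 7: f ≡ 0 at y ∈ {1, 9}; g ≡ 0 at y ∈ ∅; common: ∅.
  x = 8: f ≡ 0 at y ∈ {3, 10}; g ≡ 0 at y ∈ {0, 7}; common: ∅.
  x = 9: f ≡ 0 at y ∈ ∅; g ≡ 0 at y ∈ {1, 5}; common: ∅.
  x = 10: f ≡ 0 at y ∈ {3, 5}; g ≡ 0 at y ∈ ∅; common: ∅.
Collecting: common zeros = ∅, so the count is 0.
Comparison with the Bézout bound: 0 ≤ 4 = deg(f)·deg(g), as expected for curves with no common component (the affine F_11-count falls short of the bound because intersections may lie at infinity, over extension fields, or carry multiplicity).


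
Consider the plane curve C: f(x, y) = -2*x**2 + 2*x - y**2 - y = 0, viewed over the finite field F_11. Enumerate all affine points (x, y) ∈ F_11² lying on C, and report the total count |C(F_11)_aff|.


Affine F_11-points: {(0, 0), (0, 10), (1, 0), (1, 10), (4, 4), (4, 6), (6, 2), (6, 8), (8, 4), (8, 6)}; count = 10.

For each of the 121 pairs (x, y) ∈ F_11², evaluate f(x, y) mod 11. Record the zeros.
  x = 0: [0↦0, 1↦9, 2↦5, 3↦10, 4↦2, 5↦3, 6↦2, 7↦10, 8↦5, 9↦9, 10↦0]  zeros at y ∈ {0, 10}
  x = 1: [0↦0, 1↦9, 2↦5, 3↦10, 4↦2, 5↦3, 6↦2, 7↦10, 8↦5, 9↦9, 10↦0]  zeros at y ∈ {0, 10}
  x = 2: [0↦7, 1↦5, 2↦1, 3↦6, 4↦9, 5↦10, 6↦9, 7↦6, 8↦1, 9↦5, 10↦7]  zeros at y ∈ ∅
  x = 3: [0↦10, 1↦8, 2↦4, 3↦9, 4↦1, 5↦2, 6↦1, 7↦9, 8↦4, 9↦8, 10↦10]  zeros at y ∈ ∅
  x = 4: [0↦9, 1↦7, 2↦3, 3↦8, 4↦0, 5↦1, 6↦0, 7↦8, 8↦3, 9↦7, 10↦9]  zeros at y ∈ {4, 6}
  x = 5: [0↦4, 1↦2, 2↦9, 3↦3, 4↦6, 5↦7, 6↦6, 7↦3, 8↦9, 9↦2, 10↦4]  zeros at y ∈ ∅
  x = 6: [0↦6, 1↦4, 2↦0, 3↦5, 4↦8, 5↦9, 6↦8, 7↦5, 8↦0, 9↦4, 10↦6]  zeros at y ∈ {2, 8}
  x = 7: [0↦4, 1↦2, 2↦9, 3↦3, 4↦6, 5↦7, 6↦6, 7↦3, 8↦9, 9↦2, 10↦4]  zeros at y ∈ ∅
  x = 8: [0↦9, 1↦7, 2↦3, 3↦8, 4↦0, 5↦1, 6↦0, 7↦8, 8↦3, 9↦7, 10↦9]  zeros at y ∈ {4, 6}
  x = 9: [0↦10, 1↦8, 2↦4, 3↦9, 4↦1, 5↦2, 6↦1, 7↦9, 8↦4, 9↦8, 10↦10]  zeros at y ∈ ∅
  x = 10: [0↦7, 1↦5, 2↦1, 3↦6, 4↦9, 5↦10, 6↦9, 7↦6, 8↦1, 9↦5, 10↦7]  zeros at y ∈ ∅
Collecting zeros: affine points = {(0, 0), (0, 10), (1, 0), (1, 10), (4, 4), (4, 6), (6, 2), (6, 8), (8, 4), (8, 6)}.
Total count |C(F_11)_aff| = 10.


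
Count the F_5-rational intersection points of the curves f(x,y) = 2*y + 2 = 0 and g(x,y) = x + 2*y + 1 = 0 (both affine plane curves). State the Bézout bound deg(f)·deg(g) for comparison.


Common zeros: {(1, 4)}; count = 1; Bézout bound = 1.

deg(f) = 1, deg(g) = 1, so Bézout bound = 1.
Scan x ∈ F_5. For each x, list the y ∈ F_5 with f(x, y) ≡ 0 and those with g(x, y) ≡ 0 (mod 5); the common zeros in that column are the intersection.
  x = 0: f ≡ 0 at y ∈ {4}; g ≡ 0 at y ∈ {2}; common: ∅.
  x = 1: f ≡ 0 at y ∈ {4}; g ≡ 0 at y ∈ {4}; common: {4}.
  x = 2: f ≡ 0 at y ∈ {4}; g ≡ 0 at y ∈ {1}; common: ∅.
  x = 3: f ≡ 0 at y ∈ {4}; g ≡ 0 at y ∈ {3}; common: ∅.
  x = 4: f ≡ 0 at y ∈ {4}; g ≡ 0 at y ∈ {0}; common: ∅.
Collecting: common zeros = {(1, 4)}, so the count is 1.
Comparison with the Bézout bound: 1 ≤ 1 = deg(f)·deg(g), as expected for curves with no common component (the bound is attained).


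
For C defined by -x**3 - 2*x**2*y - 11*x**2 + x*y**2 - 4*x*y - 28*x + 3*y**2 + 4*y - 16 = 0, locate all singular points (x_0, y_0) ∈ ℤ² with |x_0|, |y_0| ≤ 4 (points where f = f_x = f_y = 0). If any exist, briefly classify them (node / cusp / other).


Singular points: {(-2, -2)}; classification: node.

Compute partial derivatives:
  f_x = -3*x**2 - 4*x*y - 22*x + y**2 - 4*y - 28.
  f_y = -2*x**2 + 2*x*y - 4*x + 6*y + 4.
Scan x_0 ∈ {−4, ..., 4}. For each x_0, f_y(x_0, y) is a polynomial in y; find its integer roots y ∈ {−4, ..., 4}, then test f_x and f at those candidates.
  x = -4: f_y(-4, y) = -2*y - 12; no integer root y with |y| ≤ 4.
  x = -3: f_y(-3, y) = -2; no integer root y with |y| ≤ 4.
  x = -2: f_y(-2, y) = 2*y + 4; vanishes at y ∈ {-2}. (-2, -2): f_x = 0, f = 0 — SINGULAR.
  x = -1: f_y(-1, y) = 4*y + 6; no integer root y with |y| ≤ 4.
  x = 0: f_y(0, y) = 6*y + 4; no integer root y with |y| ≤ 4.
  x = 1: f_y(1, y) = 8*y - 2; no integer root y with |y| ≤ 4.
  x = 2: f_y(2, y) = 10*y - 12; no integer root y with |y| ≤ 4.
  x = 3: f_y(3, y) = 12*y - 26; no integer root y with |y| ≤ 4.
  x = 4: f_y(4, y) = 14*y - 44; no integer root y with |y| ≤ 4.
Only singular point on the grid: (-2, -2).
Classify: substitute x = -2 + u, y = -2 + v and expand: f = -u**3 - 2*u**2*v - u**2 + u*v**2 + v**2.
No constant or linear terms (consistent with a singular point). Quadratic part: -u**2 + v**2. Cubic part: -u**3 - 2*u**2*v + u*v**2.
The quadratic part v**2 - u**2 = (v − u)(v + u) splits into two distinct linear factors, so there are two distinct tangent lines y − -2 = ±(x − -2) — this is a node (ordinary double point).
Classification: node.


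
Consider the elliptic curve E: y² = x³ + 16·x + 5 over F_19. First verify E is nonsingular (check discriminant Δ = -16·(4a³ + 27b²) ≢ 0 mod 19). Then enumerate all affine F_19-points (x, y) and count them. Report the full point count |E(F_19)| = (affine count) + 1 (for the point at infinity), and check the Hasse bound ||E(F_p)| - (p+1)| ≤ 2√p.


Affine points = {(0, 9), (0, 10), (2, 8), (2, 11), (3, 2), (3, 17), (4, 0), (5, 1), (5, 18), (7, 2), (7, 17), (9, 2), (9, 17), (10, 5), (10, 14), (11, 7), (11, 12), (12, 5), (12, 14), (13, 4), (13, 15), (14, 3), (14, 16), (16, 5), (16, 14), (18, 8), (18, 11)}; affine count = 27; |E(F_19)| = 28.

Discriminant check: Δ ∝ 4a³ + 27b² = 4·16³ + 27·5² = 4·4096 + 27·25 ≡ 16 (mod 19). Nonzero ⇒ E is nonsingular.
For each x ∈ F_19, compute rhs = x³ + 16·x + 5 mod 19, then count y ∈ F_19 with y² ≡ rhs.
  x = 0: rhs = 5, matching y values: 9, 10 (2 points).
  x = 1: rhs = 3, matching y values: none (0 points).
  x = 2: rhs = 7, matching y values: 8, 11 (2 points).
  x = 3: rhs = 4, matching y values: 2, 17 (2 points).
  x = 4: rhs = 0, matching y values: 0 (1 points).
  x = 5: rhs = 1, matching y values: 1, 18 (2 points).
  x = 6: rhs = 13, matching y values: none (0 points).
  x = 7: rhs = 4, matching y values: 2, 17 (2 points).
  x = 8: rhs = 18, matching y values: none (0 points).
  x = 9: rhs = 4, matching y values: 2, 17 (2 points).
  x = 10: rhs = 6, matching y values: 5, 14 (2 points).
  x = 11: rhs = 11, matching y values: 7, 12 (2 points).
  x = 12: rhs = 6, matching y values: 5, 14 (2 points).
  x = 13: rhs = 16, matching y values: 4, 15 (2 points).
  x = 14: rhs = 9, matching y values: 3, 16 (2 points).
  x = 15: rhs = 10, matching y values: none (0 points).
  x = 16: rhs = 6, matching y values: 5, 14 (2 points).
  x = 17: rhs = 3, matching y values: none (0 points).
  x = 18: rhs = 7, matching y values: 8, 11 (2 points).
Total affine count: 27.
Full point count |E(F_19)| = 27 + 1 = 28.
Hasse bound: |28 − (19+1)| = |8| = 8 ≤ 2√19 ≈ 8.7178 ✓.


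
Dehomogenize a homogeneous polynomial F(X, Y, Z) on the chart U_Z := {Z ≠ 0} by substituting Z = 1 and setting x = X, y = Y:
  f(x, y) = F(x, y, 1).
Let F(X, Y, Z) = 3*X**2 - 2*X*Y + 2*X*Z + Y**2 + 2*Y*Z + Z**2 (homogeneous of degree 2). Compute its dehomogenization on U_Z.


f(x, y) = 3*x**2 - 2*x*y + 2*x + y**2 + 2*y + 1

On U_Z we set Z = 1. Each monomial c·X^i·Y^j·Z^k in F becomes c·x^i·y^j·1^k = c·x^i·y^j.
Substituting Z = 1: F(X, Y, 1) = 3*x**2 - 2*x*y + 2*x + y**2 + 2*y + 1.
Note: deg(f) ≤ deg(F) = 2; strict inequality happens when F is divisible by Z (lost terms).


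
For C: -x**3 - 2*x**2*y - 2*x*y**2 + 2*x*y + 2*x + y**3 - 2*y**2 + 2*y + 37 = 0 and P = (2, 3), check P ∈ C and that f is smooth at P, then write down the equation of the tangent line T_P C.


Tangent line at P: -46*x - 11*y + 125 = 0.

Step 1: f(2, 3) = 0, so P lies on C.
Step 2: partial derivatives
  f_x(x, y) = -3*x**2 - 4*x*y - 2*y**2 + 2*y + 2, f_y(x, y) = -2*x**2 - 4*x*y + 2*x + 3*y**2 - 4*y + 2.
  f_x(P) = -46, f_y(P) = -11 (gradient nonzero, so P is smooth).
Step 3: tangent line at P: -46·(x − 2) + -11·(y − 3) = 0.
Expanding: -46*x - 11*y + 125 = 0.


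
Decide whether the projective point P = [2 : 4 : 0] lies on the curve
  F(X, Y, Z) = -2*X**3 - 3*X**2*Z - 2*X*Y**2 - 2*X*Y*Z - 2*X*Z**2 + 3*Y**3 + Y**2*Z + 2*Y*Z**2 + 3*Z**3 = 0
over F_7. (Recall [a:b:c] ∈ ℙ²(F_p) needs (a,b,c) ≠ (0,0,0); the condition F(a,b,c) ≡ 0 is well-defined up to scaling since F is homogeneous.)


F(2,4,0) ≡ 0 (mod 7); P is on the curve.

Evaluate F(2, 4, 0) term-by-term (mod 7).
  -2*X**3 ↦ -2·8·1·1 = -16
  -3*X**2*Z ↦ -3·4·1·0 = 0
  -2*X*Y**2 ↦ -2·2·16·1 = -64
  -2*X*Y*Z ↦ -2·2·4·0 = 0
  -2*X*Z**2 ↦ -2·2·1·0 = 0
  3*Y**3 ↦ 3·1·64·1 = 192
  Y**2*Z ↦ 1·1·16·0 = 0
  2*Y*Z**2 ↦ 2·1·4·0 = 0
  3*Z**3 ↦ 3·1·1·0 = 0
Sum: F(2, 4, 0) = (-16) + (0) + (-64) + (0) + (0) + (192) + (0) + (0) + (0) = 112.
Reducing mod 7: 112 ≡ 0 (mod 7).
Since F(a, b, c) ≡ 0 (mod 7), P lies on the curve.


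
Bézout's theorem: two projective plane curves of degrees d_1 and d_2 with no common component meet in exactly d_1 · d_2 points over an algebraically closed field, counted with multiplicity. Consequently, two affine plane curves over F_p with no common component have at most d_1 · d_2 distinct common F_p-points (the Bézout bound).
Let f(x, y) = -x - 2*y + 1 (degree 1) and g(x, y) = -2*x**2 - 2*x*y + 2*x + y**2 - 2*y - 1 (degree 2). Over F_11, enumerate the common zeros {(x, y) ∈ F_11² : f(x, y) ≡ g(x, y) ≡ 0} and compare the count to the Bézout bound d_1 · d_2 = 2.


Common zeros: ∅; count = 0; Bézout bound = 2.

deg(f) = 1, deg(g) = 2, so Bézout bound = 2.
Scan x ∈ F_11. For each x, list the y ∈ F_11 with f(x, y) ≡ 0 and those with g(x, y) ≡ 0 (mod 11); the common zeros in that column are the intersection.
  x = 0: f ≡ 0 at y ∈ {6}; g ≡ 0 at y ∈ ∅; common: ∅.
  x = 1: f ≡ 0 at y ∈ {0}; g ≡ 0 at y ∈ {6, 9}; common: ∅.
  x = 2: f ≡ 0 at y ∈ {5}; g ≡ 0 at y ∈ {8, 9}; common: ∅.
  x = 3: f ≡ 0 at y ∈ {10}; g ≡ 0 at y ∈ ∅; common: ∅.
  x = 4: f ≡ 0 at y ∈ {4}; g ≡ 0 at y ∈ ∅; common: ∅.
  x = 5: f ≡ 0 at y ∈ {9}; g ≡ 0 at y ∈ {6}; common: ∅.
  x = 6: f ≡ 0 at y ∈ {3}; g ≡ 0 at y ∈ {7}; common: ∅.
  x = 7: f ≡ 0 at y ∈ {8}; g ≡ 0 at y ∈ ∅; common: ∅.
  x = 8: f ≡ 0 at y ∈ {2}; g ≡ 0 at y ∈ ∅; common: ∅.
  x = 9: f ≡ 0 at y ∈ {7}; g ≡ 0 at y ∈ {4, 5}; common: ∅.
  x = 10: f ≡ 0 at y ∈ {1}; g ≡ 0 at y ∈ {4, 7}; common: ∅.
Collecting: common zeros = ∅, so the count is 0.
Comparison with the Bézout bound: 0 ≤ 2 = deg(f)·deg(g), as expected for curves with no common component (the affine F_11-count falls short of the bound because intersections may lie at infinity, over extension fields, or carry multiplicity).


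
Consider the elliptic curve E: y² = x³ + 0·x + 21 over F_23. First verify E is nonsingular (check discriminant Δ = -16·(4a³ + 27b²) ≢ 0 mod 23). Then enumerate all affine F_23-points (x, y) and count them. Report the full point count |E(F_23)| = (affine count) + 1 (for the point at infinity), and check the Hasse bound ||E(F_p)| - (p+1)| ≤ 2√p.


Affine points = {(2, 11), (2, 12), (3, 5), (3, 18), (4, 4), (4, 19), (5, 10), (5, 13), (8, 2), (8, 21), (10, 3), (10, 20), (11, 8), (11, 15), (12, 1), (12, 22), (16, 0), (17, 9), (17, 14), (19, 7), (19, 16), (21, 6), (21, 17)}; affine count = 23; |E(F_23)| = 24.

Discriminant check: Δ ∝ 4a³ + 27b² = 4·0³ + 27·21² = 4·0 + 27·441 ≡ 16 (mod 23). Nonzero ⇒ E is nonsingular.
For each x ∈ F_23, compute rhs = x³ + 0·x + 21 mod 23, then count y ∈ F_23 with y² ≡ rhs.
  x = 0: rhs = 21, matching y values: none (0 points).
  x = 1: rhs = 22, matching y values: none (0 points).
  x = 2: rhs = 6, matching y values: 11, 12 (2 points).
  x = 3: rhs = 2, matching y values: 5, 18 (2 points).
  x = 4: rhs = 16, matching y values: 4, 19 (2 points).
  x = 5: rhs = 8, matching y values: 10, 13 (2 points).
  x = 6: rhs = 7, matching y values: none (0 points).
  x = 7: rhs = 19, matching y values: none (0 points).
  x = 8: rhs = 4, matching y values: 2, 21 (2 points).
  x = 9: rhs = 14, matching y values: none (0 points).
  x = 10: rhs = 9, matching y values: 3, 20 (2 points).
  x = 11: rhs = 18, matching y values: 8, 15 (2 points).
  x = 12: rhs = 1, matching y values: 1, 22 (2 points).
  x = 13: rhs = 10, matching y values: none (0 points).
  x = 14: rhs = 5, matching y values: none (0 points).
  x = 15: rhs = 15, matching y values: none (0 points).
  x = 16: rhs = 0, matching y values: 0 (1 points).
  x = 17: rhs = 12, matching y values: 9, 14 (2 points).
  x = 18: rhs = 11, matching y values: none (0 points).
  x = 19: rhs = 3, matching y values: 7, 16 (2 points).
  x = 20: rhs = 17, matching y values: none (0 points).
  x = 21: rhs = 13, matching y values: 6, 17 (2 points).
  x = 22: rhs = 20, matching y values: none (0 points).
Total affine count: 23.
Full point count |E(F_23)| = 23 + 1 = 24.
Hasse bound: |24 − (23+1)| = |0| = 0 ≤ 2√23 ≈ 9.5917 ✓.


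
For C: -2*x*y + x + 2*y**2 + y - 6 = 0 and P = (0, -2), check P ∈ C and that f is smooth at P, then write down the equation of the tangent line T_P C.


Tangent line at P: 5*x - 7*y - 14 = 0.

Step 1: f(0, -2) = 0, so P lies on C.
Step 2: partial derivatives
  f_x(x, y) = 1 - 2*y, f_y(x, y) = -2*x + 4*y + 1.
  f_x(P) = 5, f_y(P) = -7 (gradient nonzero, so P is smooth).
Step 3: tangent line at P: 5·(x − 0) + -7·(y − -2) = 0.
Expanding: 5*x - 7*y - 14 = 0.


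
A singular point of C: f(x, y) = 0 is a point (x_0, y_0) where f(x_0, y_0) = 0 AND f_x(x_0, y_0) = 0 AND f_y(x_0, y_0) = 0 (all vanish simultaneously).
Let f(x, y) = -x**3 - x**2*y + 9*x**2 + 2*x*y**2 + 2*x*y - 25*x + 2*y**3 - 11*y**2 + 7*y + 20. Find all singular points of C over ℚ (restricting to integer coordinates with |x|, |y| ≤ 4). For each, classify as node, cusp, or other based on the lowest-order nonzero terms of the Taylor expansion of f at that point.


Singular points: {(3, 1)}; classification: node.

Compute partial derivatives:
  f_x = -3*x**2 - 2*x*y + 18*x + 2*y**2 + 2*y - 25.
  f_y = -x**2 + 4*x*y + 2*x + 6*y**2 - 22*y + 7.
Scan x_0 ∈ {−4, ..., 4}. For each x_0, f_y(x_0, y) is a polynomial in y; find its integer roots y ∈ {−4, ..., 4}, then test f_x and f at those candidates.
  x = -4: f_y(-4, y) = 6*y**2 - 38*y - 17; no integer root y with |y| ≤ 4.
  x = -3: f_y(-3, y) = 6*y**2 - 34*y - 8; no integer root y with |y| ≤ 4.
  x = -2: f_y(-2, y) = 6*y**2 - 30*y - 1; no integer root y with |y| ≤ 4.
  x = -1: f_y(-1, y) = 6*y**2 - 26*y + 4; no integer root y with |y| ≤ 4.
  x = 0: f_y(0, y) = 6*y**2 - 22*y + 7; no integer root y with |y| ≤ 4.
  x = 1: f_y(1, y) = 6*y**2 - 18*y + 8; no integer root y with |y| ≤ 4.
  x = 2: f_y(2, y) = 6*y**2 - 14*y + 7; no integer root y with |y| ≤ 4.
  x = 3: f_y(3, y) = 6*y**2 - 10*y + 4; vanishes at y ∈ {1}. (3, 1): f_x = 0, f = 0 — SINGULAR.
  x = 4: f_y(4, y) = 6*y**2 - 6*y - 1; no integer root y with |y| ≤ 4.
Only singular point on the grid: (3, 1).
Classify: substitute x = 3 + u, y = 1 + v and expand: f = -u**3 - u**2*v - u**2 + 2*u*v**2 + 2*v**3 + v**2.
No constant or linear terms (consistent with a singular point). Quadratic part: -u**2 + v**2. Cubic part: -u**3 - u**2*v + 2*u*v**2 + 2*v**3.
The quadratic part v**2 - u**2 = (v − u)(v + u) splits into two distinct linear factors, so there are two distinct tangent lines y − 1 = ±(x − 3) — this is a node (ordinary double point).
Classification: node.


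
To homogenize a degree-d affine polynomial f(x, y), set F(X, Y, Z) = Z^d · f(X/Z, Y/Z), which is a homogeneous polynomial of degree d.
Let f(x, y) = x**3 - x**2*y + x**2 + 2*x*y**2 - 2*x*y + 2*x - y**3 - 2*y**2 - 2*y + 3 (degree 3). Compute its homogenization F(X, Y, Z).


F(X, Y, Z) = X**3 - X**2*Y + X**2*Z + 2*X*Y**2 - 2*X*Y*Z + 2*X*Z**2 - Y**3 - 2*Y**2*Z - 2*Y*Z**2 + 3*Z**3

deg(f) = 3.
Substitute x = X/Z, y = Y/Z into f, then multiply by Z^3.
  monomial 1·x^3·y^0 ↦ 1·X^3·Y^0·Z^0.
  monomial -1·x^2·y^1 ↦ -1·X^2·Y^1·Z^0.
  monomial 1·x^2·y^0 ↦ 1·X^2·Y^0·Z^1.
  monomial 2·x^1·y^2 ↦ 2·X^1·Y^2·Z^0.
  monomial -2·x^1·y^1 ↦ -2·X^1·Y^1·Z^1.
  monomial 2·x^1·y^0 ↦ 2·X^1·Y^0·Z^2.
  monomial -1·x^0·y^3 ↦ -1·X^0·Y^3·Z^0.
  monomial -2·x^0·y^2 ↦ -2·X^0·Y^2·Z^1.
  monomial -2·x^0·y^1 ↦ -2·X^0·Y^1·Z^2.
  monomial 3·x^0·y^0 ↦ 3·X^0·Y^0·Z^3.
Collecting: F(X, Y, Z) = X**3 - X**2*Y + X**2*Z + 2*X*Y**2 - 2*X*Y*Z + 2*X*Z**2 - Y**3 - 2*Y**2*Z - 2*Y*Z**2 + 3*Z**3.


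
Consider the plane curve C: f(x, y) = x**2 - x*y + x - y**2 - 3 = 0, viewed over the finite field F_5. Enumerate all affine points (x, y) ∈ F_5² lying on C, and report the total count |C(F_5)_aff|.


Affine F_5-points: {(2, 1), (2, 2), (3, 1), (4, 2), (4, 4)}; count = 5.

For each of the 25 pairs (x, y) ∈ F_5², evaluate f(x, y) mod 5. Record the zeros.
  x = 0: [0↦2, 1↦1, 2↦3, 3↦3, 4↦1]  zeros at y ∈ ∅
  x = 1: [0↦4, 1↦2, 2↦3, 3↦2, 4↦4]  zeros at y ∈ ∅
  x = 2: [0↦3, 1↦0, 2↦0, 3↦3, 4↦4]  zeros at y ∈ {1, 2}
  x = 3: [0↦4, 1↦0, 2↦4, 3↦1, 4↦1]  zeros at y ∈ {1}
  x = 4: [0↦2, 1↦2, 2↦0, 3↦1, 4↦0]  zeros at y ∈ {2, 4}
Collecting zeros: affine points = {(2, 1), (2, 2), (3, 1), (4, 2), (4, 4)}.
Total count |C(F_5)_aff| = 5.


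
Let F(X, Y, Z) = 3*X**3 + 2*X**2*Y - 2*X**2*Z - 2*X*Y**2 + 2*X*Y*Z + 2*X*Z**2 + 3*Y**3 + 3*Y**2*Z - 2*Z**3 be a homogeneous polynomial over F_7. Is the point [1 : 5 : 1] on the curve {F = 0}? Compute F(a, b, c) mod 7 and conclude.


F(1,5,1) ≡ 1 (mod 7); P is NOT on the curve.

Evaluate F(1, 5, 1) term-by-term (mod 7).
  3*X**3 ↦ 3·1·1·1 = 3
  2*X**2*Y ↦ 2·1·5·1 = 10
  -2*X**2*Z ↦ -2·1·1·1 = -2
  -2*X*Y**2 ↦ -2·1·25·1 = -50
  2*X*Y*Z ↦ 2·1·5·1 = 10
  2*X*Z**2 ↦ 2·1·1·1 = 2
  3*Y**3 ↦ 3·1·125·1 = 375
  3*Y**2*Z ↦ 3·1·25·1 = 75
  -2*Z**3 ↦ -2·1·1·1 = -2
Sum: F(1, 5, 1) = (3) + (10) + (-2) + (-50) + (10) + (2) + (375) + (75) + (-2) = 421.
Reducing mod 7: 421 ≡ 1 (mod 7).
Since F(a, b, c) ≡ 1 ≠ 0 (mod 7), P does NOT lie on the curve.


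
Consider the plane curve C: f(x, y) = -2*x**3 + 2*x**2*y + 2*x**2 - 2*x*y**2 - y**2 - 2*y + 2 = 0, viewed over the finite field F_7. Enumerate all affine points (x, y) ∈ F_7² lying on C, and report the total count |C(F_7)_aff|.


Affine F_7-points: {(2, 2), (3, 3), (4, 2), (4, 6), (5, 1), (5, 4), (6, 1), (6, 6)}; count = 8.

For each of the 49 pairs (x, y) ∈ F_7², evaluate f(x, y) mod 7. Record the zeros.
  x = 0: [0↦2, 1↦6, 2↦1, 3↦1, 4↦6, 5↦2, 6↦3]  zeros at y ∈ ∅
  x = 1: [0↦2, 1↦6, 2↦4, 3↦3, 4↦3, 5↦4, 6↦6]  zeros at y ∈ ∅
  x = 2: [0↦1, 1↦2, 2↦0, 3↦2, 4↦1, 5↦4, 6↦4]  zeros at y ∈ {2}
  x = 3: [0↦1, 1↦3, 2↦5, 3↦0, 4↦2, 5↦4, 6↦6]  zeros at y ∈ {3}
  x = 4: [0↦4, 1↦4, 2↦0, 3↦6, 4↦1, 5↦6, 6↦0]  zeros at y ∈ {2, 6}
  x = 5: [0↦5, 1↦0, 2↦1, 3↦1, 4↦0, 5↦5, 6↦2]  zeros at y ∈ {1, 4}
  x = 6: [0↦6, 1↦0, 2↦3, 3↦1, 4↦1, 5↦3, 6↦0]  zeros at y ∈ {1, 6}
Collecting zeros: affine points = {(2, 2), (3, 3), (4, 2), (4, 6), (5, 1), (5, 4), (6, 1), (6, 6)}.
Total count |C(F_7)_aff| = 8.
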